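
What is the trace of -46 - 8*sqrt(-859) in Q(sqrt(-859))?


Tr(a + b*sqrt(d)) = (a + b*sqrt(d)) + (a - b*sqrt(d)) = 2a
= 2 * (-46)
= -92

-92


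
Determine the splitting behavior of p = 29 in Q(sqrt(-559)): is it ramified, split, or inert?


K = Q(sqrt(-559)). Since d mod 4 = 1, disc(K) = -559.
Check p | disc: -559 mod 29 = 21.
p does not divide disc. Compute Legendre symbol (d/p):
21^((29-1)/2) mod 29 = -1
(d/p) = -1, so p is inert: (p) stays prime with e=1, f=2, g=1.
Therefore p is inert.

inert


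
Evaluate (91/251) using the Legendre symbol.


p = 251 is prime, so compute (91/251) with the reciprocity algorithm (Jacobi-symbol steps: pull out 2s via (2/n), flip via reciprocity, reduce):
  reciprocity: (91/251) -> -(251/91)
  reduce: (69/91)
  reciprocity: (69/91) -> +(91/69)
  reduce: (22/69)
  pull out 2: (2/69) = -1  (since 69 mod 8 = 5)
  reciprocity: (11/69) -> +(69/11)
  reduce: (3/11)
  reciprocity: (3/11) -> -(11/3)
  reduce: (2/3)
  pull out 2: (2/3) = -1  (since 3 mod 8 = 3)
  (1/3) = 1
Product of signs = 1
(91/251) = 1

1


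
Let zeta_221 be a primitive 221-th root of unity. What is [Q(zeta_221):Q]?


The degree equals Euler's totient phi(221).
221 = 13 * 17
phi(221) = 192

192


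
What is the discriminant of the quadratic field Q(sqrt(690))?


For K = Q(sqrt(d)) with d squarefree: disc(K) = d if d = 1 mod 4, and disc(K) = 4d if d = 2 or 3 mod 4.
Here d = 690, and d mod 4 = 2.
d = 2 mod 4, not 1 (O_K = Z[sqrt(d)]), so disc(K) = 4d = 4 * (690) = 2760

2760


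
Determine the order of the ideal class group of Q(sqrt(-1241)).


K = Q(sqrt(-1241)). d mod 4 = 3, so D = disc(K) = 4d = -4964
h(K) equals the number of primitive reduced positive-definite forms (a, b, c) = a*x^2 + b*x*y + c*y^2 with b^2 - 4ac = D,
where reduced means |b| <= a <= c, with b >= 0 whenever |b| = a or a = c, and primitive means gcd(a, b, c) = 1.
Reduced forces 3a^2 <= |D| = 4964, so 1 <= a <= 40; b must have the parity of D, and c = (b^2 - D)/(4a) must be an integer >= a.
Enumerate a = 1..40, b in [-a, a]:
  a=1: (1, 0, 1241)  [1]
  a=2: (2, 2, 621)  [1]
  a=3: (3, -2, 414), (3, 2, 414)  [2]
  a=4: none
  a=5: (5, -4, 249), (5, 4, 249)  [2]
  a=6: (6, -2, 207), (6, 2, 207)  [2]
  a=7..8: none
  a=9: (9, -2, 138), (9, 2, 138)  [2]
  a=10: (10, -6, 125), (10, 6, 125)  [2]
  a=11..14: none
  a=15: (15, -14, 86), (15, -4, 83), (15, 4, 83), (15, 14, 86)  [4]
  a=16: none
  a=17: (17, 0, 73)  [1]
  a=18: (18, -2, 69), (18, 2, 69)  [2]
  a=19..22: none
  a=23: (23, -2, 54), (23, 2, 54)  [2]
  a=24: none
  a=25: (25, -6, 50), (25, 6, 50)  [2]
  a=26: none
  a=27: (27, -2, 46), (27, 2, 46)  [2]
  a=28: none
  a=29: (29, -16, 45), (29, 16, 45)  [2]
  a=30: (30, -26, 47), (30, -14, 43), (30, 14, 43), (30, 26, 47)  [4]
  a=31..33: none
  a=34: (34, 34, 45)  [1]
  a=35..40: none
Total reduced forms: 1 + 1 + 2 + 2 + 2 + 2 + 2 + 4 + 1 + 2 + 2 + 2 + 2 + 2 + 4 + 1 = 32
h = 32

32


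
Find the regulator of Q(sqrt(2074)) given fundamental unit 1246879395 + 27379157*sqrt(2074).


epsilon = 1246879395 + 27379157*sqrt(2074)
= 2.4938e+09
R = ln(2.4938e+09)
= 21.6371

21.6371


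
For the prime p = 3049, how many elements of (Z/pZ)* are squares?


For prime p, the number of non-zero quadratic residues is (p-1)/2.
= (3049-1)/2
= 1524

1524


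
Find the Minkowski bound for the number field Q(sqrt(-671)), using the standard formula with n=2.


d = -671, d mod 4 = 1, so disc(K) = d = -671; |disc(K)| = 671
Imaginary quadratic field, so n = 2, s = r2 = 1, r1 = 0
M = (n!/n^n) * (4/pi)^s * sqrt(|disc(K)|) = (2!/2^2) * (4/pi)^1 * sqrt(671)
= 0.5 * 1.273240 * 25.903668
= 16.4908

16.4908


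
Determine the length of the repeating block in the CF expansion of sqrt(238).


Run the CF algorithm for sqrt(238).
a_0 = floor(sqrt(238)) = 15; set m_0=0, q_0=1.
Recurrence: m' = q*a - m,  q' = (d - m'^2)/q,  a' = floor((a_0 + m')/q').
  step 1: m=15, q=13, a=2
  step 2: m=11, q=9, a=2
  step 3: m=7, q=21, a=1
  step 4: m=14, q=2, a=14
  step 5: m=14, q=21, a=1
  step 6: m=7, q=9, a=2
  step 7: m=11, q=13, a=2
  step 8: m=15, q=1, a=30
a_8 = 2*a_0 = 30, so the period closes here.
sqrt(238) = [15; 2, 2, 1, 14, 1, 2, 2, 30]
Period length = 8

8


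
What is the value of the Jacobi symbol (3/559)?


Compute (3/559) via quadratic reciprocity:
  reciprocity: (3/559) -> -(559/3)
  reduce: (1/3)
  (1/3) = 1
Product of signs = -1

-1


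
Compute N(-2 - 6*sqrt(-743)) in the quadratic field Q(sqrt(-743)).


N(a + b*sqrt(d)) = a^2 - d*b^2
= (-2)^2 - (-743)*(-6)^2
= 4 + 26748
= 26752

26752


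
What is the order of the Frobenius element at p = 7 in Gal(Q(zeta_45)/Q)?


The Frobenius at p in Gal(Q(zeta_n)/Q) = (Z/nZ)* is the class of p, so its order is ord_45(7), the smallest k >= 1 with 7^k = 1 mod 45.
n = 45 = 3^2 * 5, phi(45) = 24; the order divides phi(n).
Divisors of 24: 1, 2, 3, 4, 6, 8, 12, 24
Repeated squaring mod 45: 7^1 = 7, 7^2 = 4, 7^4 = 16, 7^8 = 31, 7^16 = 16
Test divisors in increasing order:
  k=1: 7^1 = 7 mod 45
  k=2: 7^2 = 4 mod 45
  k=3: 7^3 = 4 * 7 = 28 mod 45
  k=4: 7^4 = 16 mod 45
  k=6: 7^6 = 16 * 4 = 19 mod 45
  k=8: 7^8 = 31 mod 45
  k=12: 7^12 = 31 * 16 = 1 mod 45  <- first divisor giving 1
Order = 12

12


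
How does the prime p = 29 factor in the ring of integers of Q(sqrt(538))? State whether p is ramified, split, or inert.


K = Q(sqrt(538)). Since d mod 4 = 2, disc(K) = 2152.
Check p | disc: 2152 mod 29 = 6.
p does not divide disc. Compute Legendre symbol (d/p):
16^((29-1)/2) mod 29 = 1
(d/p) = 1, so p splits: (p) = P*P' with e=1, f=1, g=2.
Therefore p is split.

split


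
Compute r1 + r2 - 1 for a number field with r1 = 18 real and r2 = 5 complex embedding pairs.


By Dirichlet's unit theorem:
rank = r1 + r2 - 1
= 18 + 5 - 1
= 22

22


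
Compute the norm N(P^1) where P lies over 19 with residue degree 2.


N(P^a) = p^(a*f)
= 19^(1*2)
= 19^2
= 361

361


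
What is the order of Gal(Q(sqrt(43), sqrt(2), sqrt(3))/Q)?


The 3 square roots of distinct primes are multiplicatively independent over Q,
so [K:Q] = 2^3 and Gal(K/Q) is isomorphic to (Z/2Z)^3.
|Gal| = 2^3 = 8

8


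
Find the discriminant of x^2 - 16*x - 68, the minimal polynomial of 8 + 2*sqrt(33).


The element 8 + 2*sqrt(33) has minimal polynomial:
x^2 - 16*x - 68
Discriminant = (-16)^2 - 4*(-68)
= 256 + 272
= 528

528


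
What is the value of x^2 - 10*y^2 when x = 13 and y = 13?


x^2 - d*y^2
= 13^2 - 10*13^2
= 169 - 1690
= -1521

-1521


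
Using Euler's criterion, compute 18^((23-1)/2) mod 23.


p = 23 is prime and the exponent is (p-1)/2 = 11, so by Euler's criterion 18^11 = (18/23) = +1 or -1 mod 23.
Compute by square-and-multiply:
  11 = 8 + 2 + 1 (binary 1011)
  Repeated squaring mod 23: 18^1 = 18, 18^2 = 2, 18^4 = 4, 18^8 = 16
  18^11 = 18^8 * 18^2 * 18^1 = 16 * 2 * 18 mod 23
    16 * 2 = 32 = 9 mod 23
    9 * 18 = 162 = 1 mod 23
  18^11 = 1 mod 23
Result 1: 18 is a quadratic residue mod 23.
18^11 mod 23 = 1

1


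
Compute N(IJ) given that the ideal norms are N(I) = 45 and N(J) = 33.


N(IJ) = N(I) * N(J)
= 45 * 33
= 1485

1485


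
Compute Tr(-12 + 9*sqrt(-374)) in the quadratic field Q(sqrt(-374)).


Tr(a + b*sqrt(d)) = (a + b*sqrt(d)) + (a - b*sqrt(d)) = 2a
= 2 * (-12)
= -24

-24


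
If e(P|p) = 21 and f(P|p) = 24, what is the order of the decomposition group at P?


|D_P| = e * f
= 21 * 24
= 504

504


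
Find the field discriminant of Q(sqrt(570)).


For K = Q(sqrt(d)) with d squarefree: disc(K) = d if d = 1 mod 4, and disc(K) = 4d if d = 2 or 3 mod 4.
Here d = 570, and d mod 4 = 2.
d = 2 mod 4, not 1 (O_K = Z[sqrt(d)]), so disc(K) = 4d = 4 * (570) = 2280

2280


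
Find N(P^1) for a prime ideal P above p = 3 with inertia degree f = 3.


N(P^a) = p^(a*f)
= 3^(1*3)
= 3^3
= 27

27


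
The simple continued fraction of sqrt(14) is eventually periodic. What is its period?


Run the CF algorithm for sqrt(14).
a_0 = floor(sqrt(14)) = 3; set m_0=0, q_0=1.
Recurrence: m' = q*a - m,  q' = (d - m'^2)/q,  a' = floor((a_0 + m')/q').
  step 1: m=3, q=5, a=1
  step 2: m=2, q=2, a=2
  step 3: m=2, q=5, a=1
  step 4: m=3, q=1, a=6
a_4 = 2*a_0 = 6, so the period closes here.
sqrt(14) = [3; 1, 2, 1, 6]
Period length = 4

4


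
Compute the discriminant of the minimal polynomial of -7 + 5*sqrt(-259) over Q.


The element -7 + 5*sqrt(-259) has minimal polynomial:
x^2 + 14*x + 6524
Discriminant = (14)^2 - 4*(6524)
= 196 - 26096
= -25900

-25900


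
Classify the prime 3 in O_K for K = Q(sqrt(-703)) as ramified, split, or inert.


K = Q(sqrt(-703)). Since d mod 4 = 1, disc(K) = -703.
Check p | disc: -703 mod 3 = 2.
p does not divide disc. Compute Legendre symbol (d/p):
2^((3-1)/2) mod 3 = -1
(d/p) = -1, so p is inert: (p) stays prime with e=1, f=2, g=1.
Therefore p is inert.

inert


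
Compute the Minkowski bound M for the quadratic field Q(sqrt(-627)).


d = -627, d mod 4 = 1, so disc(K) = d = -627; |disc(K)| = 627
Imaginary quadratic field, so n = 2, s = r2 = 1, r1 = 0
M = (n!/n^n) * (4/pi)^s * sqrt(|disc(K)|) = (2!/2^2) * (4/pi)^1 * sqrt(627)
= 0.5 * 1.273240 * 25.039968
= 15.9409

15.9409


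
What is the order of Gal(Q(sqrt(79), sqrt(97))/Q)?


The 2 square roots of distinct primes are multiplicatively independent over Q,
so [K:Q] = 2^2 and Gal(K/Q) is isomorphic to (Z/2Z)^2.
|Gal| = 2^2 = 4

4


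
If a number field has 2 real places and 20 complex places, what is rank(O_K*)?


By Dirichlet's unit theorem:
rank = r1 + r2 - 1
= 2 + 20 - 1
= 21

21


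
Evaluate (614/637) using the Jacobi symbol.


Compute (614/637) via quadratic reciprocity:
  pull out 2: (2/637) = -1  (since 637 mod 8 = 5)
  reciprocity: (307/637) -> +(637/307)
  reduce: (23/307)
  reciprocity: (23/307) -> -(307/23)
  reduce: (8/23)
  pull out 2: (2/23) = +1  (since 23 mod 8 = 7)
  pull out 2: (2/23) = +1  (since 23 mod 8 = 7)
  pull out 2: (2/23) = +1  (since 23 mod 8 = 7)
  (1/23) = 1
Product of signs = 1

1


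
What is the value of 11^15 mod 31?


p = 31 is prime and the exponent is (p-1)/2 = 15, so by Euler's criterion 11^15 = (11/31) = +1 or -1 mod 31.
Compute by square-and-multiply:
  15 = 8 + 4 + 2 + 1 (binary 1111)
  Repeated squaring mod 31: 11^1 = 11, 11^2 = 28, 11^4 = 9, 11^8 = 19
  11^15 = 11^8 * 11^4 * 11^2 * 11^1 = 19 * 9 * 28 * 11 mod 31
    19 * 9 = 171 = 16 mod 31
    16 * 28 = 448 = 14 mod 31
    14 * 11 = 154 = 30 mod 31
  11^15 = 30 mod 31
Result 30 = p - 1 = -1 mod 31: 11 is a quadratic non-residue mod 31. As a residue in [0, p-1] the value is 30.
11^15 mod 31 = 30

30


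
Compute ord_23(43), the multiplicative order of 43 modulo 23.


We want ord_23(43), the smallest k >= 1 with 43^k = 1 mod 23.
n = 23 = 23, phi(23) = 22; the order divides phi(n).
Divisors of 22: 1, 2, 11, 22
Repeated squaring mod 23: 43^1 = 20, 43^2 = 9, 43^4 = 12, 43^8 = 6, 43^16 = 13
Test divisors in increasing order:
  k=1: 43^1 = 20 mod 23
  k=2: 43^2 = 9 mod 23
  k=11: 43^11 = 6 * 9 * 20 = 22 mod 23
  k=22: 43^22 = 13 * 12 * 9 = 1 mod 23  <- first divisor giving 1
Order = 22

22


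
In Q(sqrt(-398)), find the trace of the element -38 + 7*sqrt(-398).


Tr(a + b*sqrt(d)) = (a + b*sqrt(d)) + (a - b*sqrt(d)) = 2a
= 2 * (-38)
= -76

-76


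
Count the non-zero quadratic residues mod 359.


For prime p, the number of non-zero quadratic residues is (p-1)/2.
= (359-1)/2
= 179

179


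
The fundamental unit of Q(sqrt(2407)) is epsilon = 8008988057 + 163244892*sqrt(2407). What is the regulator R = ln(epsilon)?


epsilon = 8008988057 + 163244892*sqrt(2407)
= 1.6018e+10
R = ln(1.6018e+10)
= 23.4970

23.4970


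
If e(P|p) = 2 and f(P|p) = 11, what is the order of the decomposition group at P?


|D_P| = e * f
= 2 * 11
= 22

22


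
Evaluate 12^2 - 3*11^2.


x^2 - d*y^2
= 12^2 - 3*11^2
= 144 - 363
= -219

-219


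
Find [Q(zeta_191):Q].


The degree equals Euler's totient phi(191).
191 = 191
phi(191) = 190

190


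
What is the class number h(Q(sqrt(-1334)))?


K = Q(sqrt(-1334)). d mod 4 = 2, so D = disc(K) = 4d = -5336
h(K) equals the number of primitive reduced positive-definite forms (a, b, c) = a*x^2 + b*x*y + c*y^2 with b^2 - 4ac = D,
where reduced means |b| <= a <= c, with b >= 0 whenever |b| = a or a = c, and primitive means gcd(a, b, c) = 1.
Reduced forces 3a^2 <= |D| = 5336, so 1 <= a <= 42; b must have the parity of D, and c = (b^2 - D)/(4a) must be an integer >= a.
Enumerate a = 1..42, b in [-a, a]:
  a=1: (1, 0, 1334)  [1]
  a=2: (2, 0, 667)  [1]
  a=3: (3, -2, 445), (3, 2, 445)  [2]
  a=4: none
  a=5: (5, -2, 267), (5, 2, 267)  [2]
  a=6: (6, -4, 223), (6, 4, 223)  [2]
  a=7..8: none
  a=9: (9, -8, 150), (9, 8, 150)  [2]
  a=10: (10, -8, 135), (10, 8, 135)  [2]
  a=11..14: none
  a=15: (15, -8, 90), (15, -2, 89), (15, 2, 89), (15, 8, 90)  [4]
  a=16: none
  a=17: (17, -6, 79), (17, 6, 79)  [2]
  a=18: (18, -8, 75), (18, 8, 75)  [2]
  a=19..22: none
  a=23: (23, 0, 58)  [1]
  a=24: none
  a=25: (25, -8, 54), (25, 8, 54)  [2]
  a=26: none
  a=27: (27, -8, 50), (27, 8, 50)  [2]
  a=28: none
  a=29: (29, 0, 46)  [1]
  a=30: (30, -28, 51), (30, -8, 45), (30, 8, 45), (30, 28, 51)  [4]
  a=31..33: none
  a=34: (34, -28, 45), (34, 28, 45)  [2]
  a=35..42: none
Total reduced forms: 1 + 1 + 2 + 2 + 2 + 2 + 2 + 4 + 2 + 2 + 1 + 2 + 2 + 1 + 4 + 2 = 32
h = 32

32


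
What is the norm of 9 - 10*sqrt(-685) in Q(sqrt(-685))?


N(a + b*sqrt(d)) = a^2 - d*b^2
= (9)^2 - (-685)*(-10)^2
= 81 + 68500
= 68581

68581


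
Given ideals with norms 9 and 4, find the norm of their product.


N(IJ) = N(I) * N(J)
= 9 * 4
= 36

36


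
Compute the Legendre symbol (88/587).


p = 587 is prime, so compute (88/587) with the reciprocity algorithm (Jacobi-symbol steps: pull out 2s via (2/n), flip via reciprocity, reduce):
  pull out 2: (2/587) = -1  (since 587 mod 8 = 3)
  pull out 2: (2/587) = -1  (since 587 mod 8 = 3)
  pull out 2: (2/587) = -1  (since 587 mod 8 = 3)
  reciprocity: (11/587) -> -(587/11)
  reduce: (4/11)
  pull out 2: (2/11) = -1  (since 11 mod 8 = 3)
  pull out 2: (2/11) = -1  (since 11 mod 8 = 3)
  (1/11) = 1
Product of signs = 1
(88/587) = 1

1


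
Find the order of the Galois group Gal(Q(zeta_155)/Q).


|Gal(Q(zeta_155)/Q)| = phi(155)
= 120

120


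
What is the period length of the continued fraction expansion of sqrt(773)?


Run the CF algorithm for sqrt(773).
a_0 = floor(sqrt(773)) = 27; set m_0=0, q_0=1.
Recurrence: m' = q*a - m,  q' = (d - m'^2)/q,  a' = floor((a_0 + m')/q').
  step 1: m=27, q=44, a=1
  step 2: m=17, q=11, a=4
  step 3: m=27, q=4, a=13
  step 4: m=25, q=37, a=1
  step 5: m=12, q=17, a=2
  step 6: m=22, q=17, a=2
  step 7: m=12, q=37, a=1
  step 8: m=25, q=4, a=13
  step 9: m=27, q=11, a=4
  step 10: m=17, q=44, a=1
  step 11: m=27, q=1, a=54
a_11 = 2*a_0 = 54, so the period closes here.
sqrt(773) = [27; 1, 4, 13, 1, 2, 2, 1, 13, 4, 1, 54]
Period length = 11

11


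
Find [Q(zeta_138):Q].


The degree equals Euler's totient phi(138).
138 = 2 * 3 * 23
phi(138) = 44

44


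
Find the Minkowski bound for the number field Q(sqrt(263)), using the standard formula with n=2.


d = 263, d mod 4 = 3, so disc(K) = 4d = 1052; |disc(K)| = 1052
Real quadratic field, so n = 2, s = r2 = 0, r1 = 2
M = (n!/n^n) * (4/pi)^s * sqrt(|disc(K)|) = (2!/2^2) * (4/pi)^0 * sqrt(1052)
= 0.5 * 1.000000 * 32.434549
= 16.2173

16.2173


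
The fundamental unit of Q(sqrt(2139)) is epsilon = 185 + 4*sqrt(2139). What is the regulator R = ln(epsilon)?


epsilon = 185 + 4*sqrt(2139)
= 369.9973
R = ln(369.9973)
= 5.9135

5.9135


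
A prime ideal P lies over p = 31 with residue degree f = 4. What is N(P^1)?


N(P^a) = p^(a*f)
= 31^(1*4)
= 31^4
= 923521

923521


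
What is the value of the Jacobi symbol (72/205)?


Compute (72/205) via quadratic reciprocity:
  pull out 2: (2/205) = -1  (since 205 mod 8 = 5)
  pull out 2: (2/205) = -1  (since 205 mod 8 = 5)
  pull out 2: (2/205) = -1  (since 205 mod 8 = 5)
  reciprocity: (9/205) -> +(205/9)
  reduce: (7/9)
  reciprocity: (7/9) -> +(9/7)
  reduce: (2/7)
  pull out 2: (2/7) = +1  (since 7 mod 8 = 7)
  (1/7) = 1
Product of signs = -1

-1


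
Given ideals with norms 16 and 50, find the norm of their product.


N(IJ) = N(I) * N(J)
= 16 * 50
= 800

800


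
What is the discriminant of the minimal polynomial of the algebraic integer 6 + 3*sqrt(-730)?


The element 6 + 3*sqrt(-730) has minimal polynomial:
x^2 - 12*x + 6606
Discriminant = (-12)^2 - 4*(6606)
= 144 - 26424
= -26280

-26280


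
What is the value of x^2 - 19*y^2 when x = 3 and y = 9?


x^2 - d*y^2
= 3^2 - 19*9^2
= 9 - 1539
= -1530

-1530


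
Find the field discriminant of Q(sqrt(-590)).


For K = Q(sqrt(d)) with d squarefree: disc(K) = d if d = 1 mod 4, and disc(K) = 4d if d = 2 or 3 mod 4.
Here d = -590, and d mod 4 = 2.
d = 2 mod 4, not 1 (O_K = Z[sqrt(d)]), so disc(K) = 4d = 4 * (-590) = -2360

-2360


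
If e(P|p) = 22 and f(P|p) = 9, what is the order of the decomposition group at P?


|D_P| = e * f
= 22 * 9
= 198

198


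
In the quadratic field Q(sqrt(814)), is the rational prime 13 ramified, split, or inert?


K = Q(sqrt(814)). Since d mod 4 = 2, disc(K) = 3256.
Check p | disc: 3256 mod 13 = 6.
p does not divide disc. Compute Legendre symbol (d/p):
8^((13-1)/2) mod 13 = -1
(d/p) = -1, so p is inert: (p) stays prime with e=1, f=2, g=1.
Therefore p is inert.

inert


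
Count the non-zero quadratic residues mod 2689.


For prime p, the number of non-zero quadratic residues is (p-1)/2.
= (2689-1)/2
= 1344

1344


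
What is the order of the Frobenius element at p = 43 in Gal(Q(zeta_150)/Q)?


The Frobenius at p in Gal(Q(zeta_n)/Q) = (Z/nZ)* is the class of p, so its order is ord_150(43), the smallest k >= 1 with 43^k = 1 mod 150.
n = 150 = 2 * 3 * 5^2, phi(150) = 40; the order divides phi(n).
Divisors of 40: 1, 2, 4, 5, 8, 10, 20, 40
Repeated squaring mod 150: 43^1 = 43, 43^2 = 49, 43^4 = 1, 43^8 = 1, 43^16 = 1, 43^32 = 1
Test divisors in increasing order:
  k=1: 43^1 = 43 mod 150
  k=2: 43^2 = 49 mod 150
  k=4: 43^4 = 1 mod 150  <- first divisor giving 1
Order = 4

4


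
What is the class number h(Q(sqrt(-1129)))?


K = Q(sqrt(-1129)). d mod 4 = 3, so D = disc(K) = 4d = -4516
h(K) equals the number of primitive reduced positive-definite forms (a, b, c) = a*x^2 + b*x*y + c*y^2 with b^2 - 4ac = D,
where reduced means |b| <= a <= c, with b >= 0 whenever |b| = a or a = c, and primitive means gcd(a, b, c) = 1.
Reduced forces 3a^2 <= |D| = 4516, so 1 <= a <= 38; b must have the parity of D, and c = (b^2 - D)/(4a) must be an integer >= a.
Enumerate a = 1..38, b in [-a, a]:
  a=1: (1, 0, 1129)  [1]
  a=2: (2, 2, 565)  [1]
  a=3..4: none
  a=5: (5, -2, 226), (5, 2, 226)  [2]
  a=6..9: none
  a=10: (10, -2, 113), (10, 2, 113)  [2]
  a=11: (11, -4, 103), (11, 4, 103)  [2]
  a=12..18: none
  a=19: (19, -14, 62), (19, 14, 62)  [2]
  a=20..21: none
  a=22: (22, -18, 55), (22, 18, 55)  [2]
  a=23..24: none
  a=25: (25, -22, 50), (25, 22, 50)  [2]
  a=26..30: none
  a=31: (31, -14, 38), (31, 14, 38)  [2]
  a=32..38: none
Total reduced forms: 1 + 1 + 2 + 2 + 2 + 2 + 2 + 2 + 2 = 16
h = 16

16


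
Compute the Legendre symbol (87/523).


p = 523 is prime, so compute (87/523) with the reciprocity algorithm (Jacobi-symbol steps: pull out 2s via (2/n), flip via reciprocity, reduce):
  reciprocity: (87/523) -> -(523/87)
  reduce: (1/87)
  (1/87) = 1
Product of signs = -1
(87/523) = -1

-1


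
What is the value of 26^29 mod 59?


p = 59 is prime and the exponent is (p-1)/2 = 29, so by Euler's criterion 26^29 = (26/59) = +1 or -1 mod 59.
Compute by square-and-multiply:
  29 = 16 + 8 + 4 + 1 (binary 11101)
  Repeated squaring mod 59: 26^1 = 26, 26^2 = 27, 26^4 = 21, 26^8 = 28, 26^16 = 17
  26^29 = 26^16 * 26^8 * 26^4 * 26^1 = 17 * 28 * 21 * 26 mod 59
    17 * 28 = 476 = 4 mod 59
    4 * 21 = 84 = 25 mod 59
    25 * 26 = 650 = 1 mod 59
  26^29 = 1 mod 59
Result 1: 26 is a quadratic residue mod 59.
26^29 mod 59 = 1

1


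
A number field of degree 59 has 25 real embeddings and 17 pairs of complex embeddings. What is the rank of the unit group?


By Dirichlet's unit theorem:
rank = r1 + r2 - 1
= 25 + 17 - 1
= 41

41


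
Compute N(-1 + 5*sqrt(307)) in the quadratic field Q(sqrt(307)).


N(a + b*sqrt(d)) = a^2 - d*b^2
= (-1)^2 - (307)*(5)^2
= 1 - 7675
= -7674

-7674


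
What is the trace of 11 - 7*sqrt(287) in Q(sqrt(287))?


Tr(a + b*sqrt(d)) = (a + b*sqrt(d)) + (a - b*sqrt(d)) = 2a
= 2 * (11)
= 22

22


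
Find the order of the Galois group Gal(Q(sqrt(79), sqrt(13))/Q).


The 2 square roots of distinct primes are multiplicatively independent over Q,
so [K:Q] = 2^2 and Gal(K/Q) is isomorphic to (Z/2Z)^2.
|Gal| = 2^2 = 4

4


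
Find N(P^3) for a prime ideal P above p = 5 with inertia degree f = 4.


N(P^a) = p^(a*f)
= 5^(3*4)
= 5^12
= 244140625

244140625


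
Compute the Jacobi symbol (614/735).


Compute (614/735) via quadratic reciprocity:
  pull out 2: (2/735) = +1  (since 735 mod 8 = 7)
  reciprocity: (307/735) -> -(735/307)
  reduce: (121/307)
  reciprocity: (121/307) -> +(307/121)
  reduce: (65/121)
  reciprocity: (65/121) -> +(121/65)
  reduce: (56/65)
  pull out 2: (2/65) = +1  (since 65 mod 8 = 1)
  pull out 2: (2/65) = +1  (since 65 mod 8 = 1)
  pull out 2: (2/65) = +1  (since 65 mod 8 = 1)
  reciprocity: (7/65) -> +(65/7)
  reduce: (2/7)
  pull out 2: (2/7) = +1  (since 7 mod 8 = 7)
  (1/7) = 1
Product of signs = -1

-1


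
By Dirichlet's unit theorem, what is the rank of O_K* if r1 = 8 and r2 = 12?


By Dirichlet's unit theorem:
rank = r1 + r2 - 1
= 8 + 12 - 1
= 19

19


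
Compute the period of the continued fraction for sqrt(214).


Run the CF algorithm for sqrt(214).
a_0 = floor(sqrt(214)) = 14; set m_0=0, q_0=1.
Recurrence: m' = q*a - m,  q' = (d - m'^2)/q,  a' = floor((a_0 + m')/q').
  step 1: m=14, q=18, a=1
  step 2: m=4, q=11, a=1
  step 3: m=7, q=15, a=1
  step 4: m=8, q=10, a=2
  step 5: m=12, q=7, a=3
  step 6: m=9, q=19, a=1
  step 7: m=10, q=6, a=4
  step 8: m=14, q=3, a=9
  step 9: m=13, q=15, a=1
  step 10: m=2, q=14, a=1
  step 11: m=12, q=5, a=5
  step 12: m=13, q=9, a=3
  step 13: m=14, q=2, a=14
  step 14: m=14, q=9, a=3
  step 15: m=13, q=5, a=5
  step 16: m=12, q=14, a=1
  step 17: m=2, q=15, a=1
  step 18: m=13, q=3, a=9
  step 19: m=14, q=6, a=4
  step 20: m=10, q=19, a=1
  step 21: m=9, q=7, a=3
  step 22: m=12, q=10, a=2
  step 23: m=8, q=15, a=1
  step 24: m=7, q=11, a=1
  step 25: m=4, q=18, a=1
  step 26: m=14, q=1, a=28
a_26 = 2*a_0 = 28, so the period closes here.
sqrt(214) = [14; 1, 1, 1, 2, 3, 1, 4, 9, 1, 1, 5, 3, 14, 3, 5, 1, 1, 9, 4, 1, 3, 2, 1, 1, 1, 28]
Period length = 26

26


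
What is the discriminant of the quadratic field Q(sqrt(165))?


For K = Q(sqrt(d)) with d squarefree: disc(K) = d if d = 1 mod 4, and disc(K) = 4d if d = 2 or 3 mod 4.
Here d = 165, and d mod 4 = 1.
d = 1 mod 4 (O_K = Z[(1+sqrt(d))/2]), so disc(K) = d = 165

165


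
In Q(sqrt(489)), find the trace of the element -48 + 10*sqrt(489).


Tr(a + b*sqrt(d)) = (a + b*sqrt(d)) + (a - b*sqrt(d)) = 2a
= 2 * (-48)
= -96

-96


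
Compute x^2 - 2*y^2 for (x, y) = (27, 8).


x^2 - d*y^2
= 27^2 - 2*8^2
= 729 - 128
= 601

601


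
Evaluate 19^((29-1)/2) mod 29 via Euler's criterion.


p = 29 is prime and the exponent is (p-1)/2 = 14, so by Euler's criterion 19^14 = (19/29) = +1 or -1 mod 29.
Compute by square-and-multiply:
  14 = 8 + 4 + 2 (binary 1110)
  Repeated squaring mod 29: 19^1 = 19, 19^2 = 13, 19^4 = 24, 19^8 = 25
  19^14 = 19^8 * 19^4 * 19^2 = 25 * 24 * 13 mod 29
    25 * 24 = 600 = 20 mod 29
    20 * 13 = 260 = 28 mod 29
  19^14 = 28 mod 29
Result 28 = p - 1 = -1 mod 29: 19 is a quadratic non-residue mod 29. As a residue in [0, p-1] the value is 28.
19^14 mod 29 = 28

28


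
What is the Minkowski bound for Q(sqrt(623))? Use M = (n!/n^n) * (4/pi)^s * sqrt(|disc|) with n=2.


d = 623, d mod 4 = 3, so disc(K) = 4d = 2492; |disc(K)| = 2492
Real quadratic field, so n = 2, s = r2 = 0, r1 = 2
M = (n!/n^n) * (4/pi)^s * sqrt(|disc(K)|) = (2!/2^2) * (4/pi)^0 * sqrt(2492)
= 0.5 * 1.000000 * 49.919936
= 24.9600

24.9600


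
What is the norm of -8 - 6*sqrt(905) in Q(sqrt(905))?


N(a + b*sqrt(d)) = a^2 - d*b^2
= (-8)^2 - (905)*(-6)^2
= 64 - 32580
= -32516

-32516


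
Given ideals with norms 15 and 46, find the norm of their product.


N(IJ) = N(I) * N(J)
= 15 * 46
= 690

690


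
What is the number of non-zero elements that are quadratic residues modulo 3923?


For prime p, the number of non-zero quadratic residues is (p-1)/2.
= (3923-1)/2
= 1961

1961


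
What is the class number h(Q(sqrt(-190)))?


K = Q(sqrt(-190)). d mod 4 = 2, so D = disc(K) = 4d = -760
h(K) equals the number of primitive reduced positive-definite forms (a, b, c) = a*x^2 + b*x*y + c*y^2 with b^2 - 4ac = D,
where reduced means |b| <= a <= c, with b >= 0 whenever |b| = a or a = c, and primitive means gcd(a, b, c) = 1.
Reduced forces 3a^2 <= |D| = 760, so 1 <= a <= 15; b must have the parity of D, and c = (b^2 - D)/(4a) must be an integer >= a.
Enumerate a = 1..15, b in [-a, a]:
  a=1: (1, 0, 190)  [1]
  a=2: (2, 0, 95)  [1]
  a=3..4: none
  a=5: (5, 0, 38)  [1]
  a=6..9: none
  a=10: (10, 0, 19)  [1]
  a=11..15: none
Total reduced forms: 1 + 1 + 1 + 1 = 4
h = 4

4


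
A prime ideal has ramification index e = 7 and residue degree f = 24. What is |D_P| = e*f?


|D_P| = e * f
= 7 * 24
= 168

168


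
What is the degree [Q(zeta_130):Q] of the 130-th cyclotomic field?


The degree equals Euler's totient phi(130).
130 = 2 * 5 * 13
phi(130) = 48

48


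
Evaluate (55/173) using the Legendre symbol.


p = 173 is prime, so compute (55/173) with the reciprocity algorithm (Jacobi-symbol steps: pull out 2s via (2/n), flip via reciprocity, reduce):
  reciprocity: (55/173) -> +(173/55)
  reduce: (8/55)
  pull out 2: (2/55) = +1  (since 55 mod 8 = 7)
  pull out 2: (2/55) = +1  (since 55 mod 8 = 7)
  pull out 2: (2/55) = +1  (since 55 mod 8 = 7)
  (1/55) = 1
Product of signs = 1
(55/173) = 1

1


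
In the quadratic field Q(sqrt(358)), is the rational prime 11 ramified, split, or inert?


K = Q(sqrt(358)). Since d mod 4 = 2, disc(K) = 1432.
Check p | disc: 1432 mod 11 = 2.
p does not divide disc. Compute Legendre symbol (d/p):
6^((11-1)/2) mod 11 = -1
(d/p) = -1, so p is inert: (p) stays prime with e=1, f=2, g=1.
Therefore p is inert.

inert


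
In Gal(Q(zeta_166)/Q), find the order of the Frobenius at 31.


The Frobenius at p in Gal(Q(zeta_n)/Q) = (Z/nZ)* is the class of p, so its order is ord_166(31), the smallest k >= 1 with 31^k = 1 mod 166.
n = 166 = 2 * 83, phi(166) = 82; the order divides phi(n).
Divisors of 82: 1, 2, 41, 82
Repeated squaring mod 166: 31^1 = 31, 31^2 = 131, 31^4 = 63, 31^8 = 151, 31^16 = 59, 31^32 = 161, 31^64 = 25
Test divisors in increasing order:
  k=1: 31^1 = 31 mod 166
  k=2: 31^2 = 131 mod 166
  k=41: 31^41 = 161 * 151 * 31 = 1 mod 166  <- first divisor giving 1
Order = 41

41


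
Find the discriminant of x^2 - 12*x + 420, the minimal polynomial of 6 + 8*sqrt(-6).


The element 6 + 8*sqrt(-6) has minimal polynomial:
x^2 - 12*x + 420
Discriminant = (-12)^2 - 4*(420)
= 144 - 1680
= -1536

-1536


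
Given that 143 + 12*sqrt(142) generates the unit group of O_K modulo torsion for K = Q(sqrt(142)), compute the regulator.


epsilon = 143 + 12*sqrt(142)
= 285.9965
R = ln(285.9965)
= 5.6560

5.6560


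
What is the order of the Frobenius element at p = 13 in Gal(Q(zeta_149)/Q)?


The Frobenius at p in Gal(Q(zeta_n)/Q) = (Z/nZ)* is the class of p, so its order is ord_149(13), the smallest k >= 1 with 13^k = 1 mod 149.
n = 149 = 149, phi(149) = 148; the order divides phi(n).
Divisors of 148: 1, 2, 4, 37, 74, 148
Repeated squaring mod 149: 13^1 = 13, 13^2 = 20, 13^4 = 102, 13^8 = 123, 13^16 = 80, 13^32 = 142, 13^64 = 49, 13^128 = 17
Test divisors in increasing order:
  k=1: 13^1 = 13 mod 149
  k=2: 13^2 = 20 mod 149
  k=4: 13^4 = 102 mod 149
  k=37: 13^37 = 142 * 102 * 13 = 105 mod 149
  k=74: 13^74 = 49 * 123 * 20 = 148 mod 149
  k=148: 13^148 = 17 * 80 * 102 = 1 mod 149  <- first divisor giving 1
Order = 148

148


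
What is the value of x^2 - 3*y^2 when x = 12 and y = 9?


x^2 - d*y^2
= 12^2 - 3*9^2
= 144 - 243
= -99

-99


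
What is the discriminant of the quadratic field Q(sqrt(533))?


For K = Q(sqrt(d)) with d squarefree: disc(K) = d if d = 1 mod 4, and disc(K) = 4d if d = 2 or 3 mod 4.
Here d = 533, and d mod 4 = 1.
d = 1 mod 4 (O_K = Z[(1+sqrt(d))/2]), so disc(K) = d = 533

533


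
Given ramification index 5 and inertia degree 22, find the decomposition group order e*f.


|D_P| = e * f
= 5 * 22
= 110

110


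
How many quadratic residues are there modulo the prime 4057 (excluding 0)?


For prime p, the number of non-zero quadratic residues is (p-1)/2.
= (4057-1)/2
= 2028

2028


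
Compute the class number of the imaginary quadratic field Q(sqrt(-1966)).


K = Q(sqrt(-1966)). d mod 4 = 2, so D = disc(K) = 4d = -7864
h(K) equals the number of primitive reduced positive-definite forms (a, b, c) = a*x^2 + b*x*y + c*y^2 with b^2 - 4ac = D,
where reduced means |b| <= a <= c, with b >= 0 whenever |b| = a or a = c, and primitive means gcd(a, b, c) = 1.
Reduced forces 3a^2 <= |D| = 7864, so 1 <= a <= 51; b must have the parity of D, and c = (b^2 - D)/(4a) must be an integer >= a.
Enumerate a = 1..51, b in [-a, a]:
  a=1: (1, 0, 1966)  [1]
  a=2: (2, 0, 983)  [1]
  a=3..4: none
  a=5: (5, -4, 394), (5, 4, 394)  [2]
  a=6: none
  a=7: (7, -2, 281), (7, 2, 281)  [2]
  a=8..9: none
  a=10: (10, -4, 197), (10, 4, 197)  [2]
  a=11: (11, -10, 181), (11, 10, 181)  [2]
  a=12: none
  a=13: (13, -12, 154), (13, 12, 154)  [2]
  a=14: (14, -12, 143), (14, 12, 143)  [2]
  a=15..21: none
  a=22: (22, -12, 91), (22, 12, 91)  [2]
  a=23: (23, -18, 89), (23, 18, 89)  [2]
  a=24: none
  a=25: (25, -6, 79), (25, 6, 79)  [2]
  a=26: (26, -12, 77), (26, 12, 77)  [2]
  a=27..28: none
  a=29: (29, -16, 70), (29, 16, 70)  [2]
  a=30: none
  a=31: (31, -14, 65), (31, 14, 65)  [2]
  a=32..34: none
  a=35: (35, -26, 61), (35, -16, 58), (35, 16, 58), (35, 26, 61)  [4]
  a=36..40: none
  a=41: (41, -34, 55), (41, 34, 55)  [2]
  a=42..45: none
  a=46: (46, -28, 47), (46, 28, 47)  [2]
  a=47..48: none
  a=49: (49, -44, 50), (49, 44, 50)  [2]
  a=50..51: none
Total reduced forms: 1 + 1 + 2 + 2 + 2 + 2 + 2 + 2 + 2 + 2 + 2 + 2 + 2 + 2 + 4 + 2 + 2 + 2 = 36
h = 36

36


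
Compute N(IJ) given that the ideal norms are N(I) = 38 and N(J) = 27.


N(IJ) = N(I) * N(J)
= 38 * 27
= 1026

1026


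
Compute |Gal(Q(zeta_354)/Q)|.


|Gal(Q(zeta_354)/Q)| = phi(354)
= 116

116


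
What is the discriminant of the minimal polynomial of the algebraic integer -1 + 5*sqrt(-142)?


The element -1 + 5*sqrt(-142) has minimal polynomial:
x^2 + 2*x + 3551
Discriminant = (2)^2 - 4*(3551)
= 4 - 14204
= -14200

-14200


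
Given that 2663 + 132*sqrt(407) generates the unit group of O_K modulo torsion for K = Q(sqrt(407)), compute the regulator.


epsilon = 2663 + 132*sqrt(407)
= 5325.9998
R = ln(5325.9998)
= 8.5804

8.5804


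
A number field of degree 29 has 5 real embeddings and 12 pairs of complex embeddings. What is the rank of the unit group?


By Dirichlet's unit theorem:
rank = r1 + r2 - 1
= 5 + 12 - 1
= 16

16


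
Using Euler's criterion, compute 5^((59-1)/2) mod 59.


p = 59 is prime and the exponent is (p-1)/2 = 29, so by Euler's criterion 5^29 = (5/59) = +1 or -1 mod 59.
Compute by square-and-multiply:
  29 = 16 + 8 + 4 + 1 (binary 11101)
  Repeated squaring mod 59: 5^1 = 5, 5^2 = 25, 5^4 = 35, 5^8 = 45, 5^16 = 19
  5^29 = 5^16 * 5^8 * 5^4 * 5^1 = 19 * 45 * 35 * 5 mod 59
    19 * 45 = 855 = 29 mod 59
    29 * 35 = 1015 = 12 mod 59
    12 * 5 = 60 = 1 mod 59
  5^29 = 1 mod 59
Result 1: 5 is a quadratic residue mod 59.
5^29 mod 59 = 1

1


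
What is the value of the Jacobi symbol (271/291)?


Compute (271/291) via quadratic reciprocity:
  reciprocity: (271/291) -> -(291/271)
  reduce: (20/271)
  pull out 2: (2/271) = +1  (since 271 mod 8 = 7)
  pull out 2: (2/271) = +1  (since 271 mod 8 = 7)
  reciprocity: (5/271) -> +(271/5)
  reduce: (1/5)
  (1/5) = 1
Product of signs = -1

-1


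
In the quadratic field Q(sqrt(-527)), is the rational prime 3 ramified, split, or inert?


K = Q(sqrt(-527)). Since d mod 4 = 1, disc(K) = -527.
Check p | disc: -527 mod 3 = 1.
p does not divide disc. Compute Legendre symbol (d/p):
1^((3-1)/2) mod 3 = 1
(d/p) = 1, so p splits: (p) = P*P' with e=1, f=1, g=2.
Therefore p is split.

split


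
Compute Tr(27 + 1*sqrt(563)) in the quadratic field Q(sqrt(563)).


Tr(a + b*sqrt(d)) = (a + b*sqrt(d)) + (a - b*sqrt(d)) = 2a
= 2 * (27)
= 54

54


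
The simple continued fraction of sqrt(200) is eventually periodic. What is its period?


Run the CF algorithm for sqrt(200).
a_0 = floor(sqrt(200)) = 14; set m_0=0, q_0=1.
Recurrence: m' = q*a - m,  q' = (d - m'^2)/q,  a' = floor((a_0 + m')/q').
  step 1: m=14, q=4, a=7
  step 2: m=14, q=1, a=28
a_2 = 2*a_0 = 28, so the period closes here.
sqrt(200) = [14; 7, 28]
Period length = 2

2


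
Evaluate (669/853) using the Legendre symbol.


p = 853 is prime, so compute (669/853) with the reciprocity algorithm (Jacobi-symbol steps: pull out 2s via (2/n), flip via reciprocity, reduce):
  reciprocity: (669/853) -> +(853/669)
  reduce: (184/669)
  pull out 2: (2/669) = -1  (since 669 mod 8 = 5)
  pull out 2: (2/669) = -1  (since 669 mod 8 = 5)
  pull out 2: (2/669) = -1  (since 669 mod 8 = 5)
  reciprocity: (23/669) -> +(669/23)
  reduce: (2/23)
  pull out 2: (2/23) = +1  (since 23 mod 8 = 7)
  (1/23) = 1
Product of signs = -1
(669/853) = -1

-1


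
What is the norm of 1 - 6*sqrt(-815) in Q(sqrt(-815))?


N(a + b*sqrt(d)) = a^2 - d*b^2
= (1)^2 - (-815)*(-6)^2
= 1 + 29340
= 29341

29341


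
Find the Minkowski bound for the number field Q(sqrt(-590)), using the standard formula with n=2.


d = -590, d mod 4 = 2, so disc(K) = 4d = -2360; |disc(K)| = 2360
Imaginary quadratic field, so n = 2, s = r2 = 1, r1 = 0
M = (n!/n^n) * (4/pi)^s * sqrt(|disc(K)|) = (2!/2^2) * (4/pi)^1 * sqrt(2360)
= 0.5 * 1.273240 * 48.579831
= 30.9269

30.9269


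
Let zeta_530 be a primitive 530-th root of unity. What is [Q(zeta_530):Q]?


The degree equals Euler's totient phi(530).
530 = 2 * 5 * 53
phi(530) = 208

208


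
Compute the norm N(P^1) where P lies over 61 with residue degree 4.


N(P^a) = p^(a*f)
= 61^(1*4)
= 61^4
= 13845841

13845841


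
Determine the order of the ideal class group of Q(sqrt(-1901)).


K = Q(sqrt(-1901)). d mod 4 = 3, so D = disc(K) = 4d = -7604
h(K) equals the number of primitive reduced positive-definite forms (a, b, c) = a*x^2 + b*x*y + c*y^2 with b^2 - 4ac = D,
where reduced means |b| <= a <= c, with b >= 0 whenever |b| = a or a = c, and primitive means gcd(a, b, c) = 1.
Reduced forces 3a^2 <= |D| = 7604, so 1 <= a <= 50; b must have the parity of D, and c = (b^2 - D)/(4a) must be an integer >= a.
Enumerate a = 1..50, b in [-a, a]:
  a=1: (1, 0, 1901)  [1]
  a=2: (2, 2, 951)  [1]
  a=3: (3, -2, 634), (3, 2, 634)  [2]
  a=4: none
  a=5: (5, -4, 381), (5, 4, 381)  [2]
  a=6: (6, -2, 317), (6, 2, 317)  [2]
  a=7..8: none
  a=9: (9, -8, 213), (9, 8, 213)  [2]
  a=10: (10, -6, 191), (10, 6, 191)  [2]
  a=11..12: none
  a=13: (13, -12, 149), (13, 12, 149)  [2]
  a=14: none
  a=15: (15, -14, 130), (15, -4, 127), (15, 4, 127), (15, 14, 130)  [4]
  a=16..17: none
  a=18: (18, -10, 107), (18, 10, 107)  [2]
  a=19..22: none
  a=23: (23, -20, 87), (23, 20, 87)  [2]
  a=24: none
  a=25: (25, -14, 78), (25, 14, 78)  [2]
  a=26: (26, -14, 75), (26, 14, 75)  [2]
  a=27: (27, -8, 71), (27, 8, 71)  [2]
  a=28: none
  a=29: (29, -20, 69), (29, 20, 69)  [2]
  a=30: (30, -26, 69), (30, -14, 65), (30, 14, 65), (30, 26, 69)  [4]
  a=31..38: none
  a=39: (39, -38, 58), (39, -14, 50), (39, 14, 50), (39, 38, 58)  [4]
  a=40..44: none
  a=45: (45, -44, 53), (45, -26, 46), (45, 26, 46), (45, 44, 53)  [4]
  a=46..50: none
Total reduced forms: 1 + 1 + 2 + 2 + 2 + 2 + 2 + 2 + 4 + 2 + 2 + 2 + 2 + 2 + 2 + 4 + 4 + 4 = 42
h = 42

42


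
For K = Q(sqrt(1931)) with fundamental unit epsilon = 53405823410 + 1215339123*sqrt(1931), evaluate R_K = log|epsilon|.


epsilon = 53405823410 + 1215339123*sqrt(1931)
= 1.0681e+11
R = ln(1.0681e+11)
= 25.3943

25.3943


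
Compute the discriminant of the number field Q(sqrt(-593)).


For K = Q(sqrt(d)) with d squarefree: disc(K) = d if d = 1 mod 4, and disc(K) = 4d if d = 2 or 3 mod 4.
Here d = -593, and d mod 4 = 3.
d = 3 mod 4, not 1 (O_K = Z[sqrt(d)]), so disc(K) = 4d = 4 * (-593) = -2372

-2372


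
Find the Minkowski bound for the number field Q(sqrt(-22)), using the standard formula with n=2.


d = -22, d mod 4 = 2, so disc(K) = 4d = -88; |disc(K)| = 88
Imaginary quadratic field, so n = 2, s = r2 = 1, r1 = 0
M = (n!/n^n) * (4/pi)^s * sqrt(|disc(K)|) = (2!/2^2) * (4/pi)^1 * sqrt(88)
= 0.5 * 1.273240 * 9.380832
= 5.9720

5.9720


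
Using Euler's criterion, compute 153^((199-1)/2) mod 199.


p = 199 is prime and the exponent is (p-1)/2 = 99, so by Euler's criterion 153^99 = (153/199) = +1 or -1 mod 199.
Compute by square-and-multiply:
  99 = 64 + 32 + 2 + 1 (binary 1100011)
  Repeated squaring mod 199: 153^1 = 153, 153^2 = 126, 153^4 = 155, 153^8 = 145, 153^16 = 130, 153^32 = 184, 153^64 = 26
  153^99 = 153^64 * 153^32 * 153^2 * 153^1 = 26 * 184 * 126 * 153 mod 199
    26 * 184 = 4784 = 8 mod 199
    8 * 126 = 1008 = 13 mod 199
    13 * 153 = 1989 = 198 mod 199
  153^99 = 198 mod 199
Result 198 = p - 1 = -1 mod 199: 153 is a quadratic non-residue mod 199. As a residue in [0, p-1] the value is 198.
153^99 mod 199 = 198

198


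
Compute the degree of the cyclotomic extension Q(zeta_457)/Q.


The degree equals Euler's totient phi(457).
457 = 457
phi(457) = 456

456


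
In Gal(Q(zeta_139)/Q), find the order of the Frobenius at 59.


The Frobenius at p in Gal(Q(zeta_n)/Q) = (Z/nZ)* is the class of p, so its order is ord_139(59), the smallest k >= 1 with 59^k = 1 mod 139.
n = 139 = 139, phi(139) = 138; the order divides phi(n).
Divisors of 138: 1, 2, 3, 6, 23, 46, 69, 138
Repeated squaring mod 139: 59^1 = 59, 59^2 = 6, 59^4 = 36, 59^8 = 45, 59^16 = 79, 59^32 = 125, 59^64 = 57, 59^128 = 52
Test divisors in increasing order:
  k=1: 59^1 = 59 mod 139
  k=2: 59^2 = 6 mod 139
  k=3: 59^3 = 6 * 59 = 76 mod 139
  k=6: 59^6 = 36 * 6 = 77 mod 139
  k=23: 59^23 = 79 * 36 * 6 * 59 = 138 mod 139
  k=46: 59^46 = 125 * 45 * 36 * 6 = 1 mod 139  <- first divisor giving 1
Order = 46

46


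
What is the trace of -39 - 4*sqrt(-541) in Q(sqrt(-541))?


Tr(a + b*sqrt(d)) = (a + b*sqrt(d)) + (a - b*sqrt(d)) = 2a
= 2 * (-39)
= -78

-78


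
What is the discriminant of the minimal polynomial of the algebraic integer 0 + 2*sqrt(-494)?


The element 0 + 2*sqrt(-494) has minimal polynomial:
x^2 + 0*x + 1976
Discriminant = (0)^2 - 4*(1976)
= 0 - 7904
= -7904

-7904


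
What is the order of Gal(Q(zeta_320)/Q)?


|Gal(Q(zeta_320)/Q)| = phi(320)
= 128

128


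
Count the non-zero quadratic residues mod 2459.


For prime p, the number of non-zero quadratic residues is (p-1)/2.
= (2459-1)/2
= 1229

1229


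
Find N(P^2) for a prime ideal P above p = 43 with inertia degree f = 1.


N(P^a) = p^(a*f)
= 43^(2*1)
= 43^2
= 1849

1849


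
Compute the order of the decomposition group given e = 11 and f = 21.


|D_P| = e * f
= 11 * 21
= 231

231


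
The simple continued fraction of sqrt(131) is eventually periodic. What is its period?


Run the CF algorithm for sqrt(131).
a_0 = floor(sqrt(131)) = 11; set m_0=0, q_0=1.
Recurrence: m' = q*a - m,  q' = (d - m'^2)/q,  a' = floor((a_0 + m')/q').
  step 1: m=11, q=10, a=2
  step 2: m=9, q=5, a=4
  step 3: m=11, q=2, a=11
  step 4: m=11, q=5, a=4
  step 5: m=9, q=10, a=2
  step 6: m=11, q=1, a=22
a_6 = 2*a_0 = 22, so the period closes here.
sqrt(131) = [11; 2, 4, 11, 4, 2, 22]
Period length = 6

6


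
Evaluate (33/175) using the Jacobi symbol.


Compute (33/175) via quadratic reciprocity:
  reciprocity: (33/175) -> +(175/33)
  reduce: (10/33)
  pull out 2: (2/33) = +1  (since 33 mod 8 = 1)
  reciprocity: (5/33) -> +(33/5)
  reduce: (3/5)
  reciprocity: (3/5) -> +(5/3)
  reduce: (2/3)
  pull out 2: (2/3) = -1  (since 3 mod 8 = 3)
  (1/3) = 1
Product of signs = -1

-1
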